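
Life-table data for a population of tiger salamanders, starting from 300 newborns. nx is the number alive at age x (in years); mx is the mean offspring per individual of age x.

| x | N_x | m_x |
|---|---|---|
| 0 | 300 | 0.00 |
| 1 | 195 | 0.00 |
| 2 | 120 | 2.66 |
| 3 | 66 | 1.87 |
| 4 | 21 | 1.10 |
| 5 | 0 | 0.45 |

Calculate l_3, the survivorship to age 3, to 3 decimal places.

l_3 = n_3/n_0 = 66/300 = 0.22 → 0.220

0.220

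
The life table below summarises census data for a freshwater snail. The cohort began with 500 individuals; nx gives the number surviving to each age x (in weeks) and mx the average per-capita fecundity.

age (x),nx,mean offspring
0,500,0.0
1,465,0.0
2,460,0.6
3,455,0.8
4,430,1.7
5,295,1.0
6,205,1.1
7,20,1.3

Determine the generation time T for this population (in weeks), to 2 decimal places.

3.95

lx = nx/n0 = nx/500: 1, 0.93, 0.92, 0.91, 0.86, 0.59, 0.41, 0.04
lx·mx: 0, 0, 0.552, 0.728, 1.462, 0.59, 0.451, 0.052 → R0 = 3.835
x·lx·mx: 0, 0, 1.104, 2.184, 5.848, 2.95, 2.706, 0.364 → Σ = 15.156
T = 15.156 / 3.835 = 3.952021… → 3.95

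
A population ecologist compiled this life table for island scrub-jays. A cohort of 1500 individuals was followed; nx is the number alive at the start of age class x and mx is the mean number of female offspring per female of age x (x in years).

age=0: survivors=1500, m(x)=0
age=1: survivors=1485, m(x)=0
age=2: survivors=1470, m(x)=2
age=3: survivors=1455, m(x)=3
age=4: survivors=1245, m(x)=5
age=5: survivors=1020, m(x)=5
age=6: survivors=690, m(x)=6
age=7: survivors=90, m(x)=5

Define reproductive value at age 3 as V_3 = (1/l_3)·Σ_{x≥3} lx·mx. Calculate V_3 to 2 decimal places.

lx = nx/n0 = nx/1500: 1, 0.99, 0.98, 0.97, 0.83, 0.68, 0.46, 0.06
lx·mx for x ≥ 3: 2.91, 4.15, 3.4, 2.76, 0.3 → sum = 13.52
V_3 = 13.52 / l_3 = 13.52 / 0.97 = 13.938144… → 13.94

13.94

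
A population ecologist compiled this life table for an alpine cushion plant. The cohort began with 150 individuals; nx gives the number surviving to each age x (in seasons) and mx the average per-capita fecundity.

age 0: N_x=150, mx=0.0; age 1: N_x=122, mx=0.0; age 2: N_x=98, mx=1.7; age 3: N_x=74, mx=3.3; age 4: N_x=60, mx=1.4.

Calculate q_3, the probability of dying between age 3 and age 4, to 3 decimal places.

lx = nx/n0 = nx/150: 1, 0.81333…, 0.65333…, 0.49333…, 0.4
q_3 = (l_3 − l_4) / l_3 = (0.493333… − 0.4) / 0.493333…
     = 0.093333… / 0.493333… = 0.189189… → 0.189

0.189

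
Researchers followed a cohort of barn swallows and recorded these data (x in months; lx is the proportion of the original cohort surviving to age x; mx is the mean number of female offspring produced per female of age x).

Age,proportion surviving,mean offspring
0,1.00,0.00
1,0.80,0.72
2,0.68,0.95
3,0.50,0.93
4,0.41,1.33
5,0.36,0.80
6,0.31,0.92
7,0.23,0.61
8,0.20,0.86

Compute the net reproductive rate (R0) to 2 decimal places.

lx·mx by age: 0, 0.576, 0.646, 0.465, 0.5453, 0.288, 0.2852, 0.1403, 0.172
R0 = Σ lx·mx = 3.1178 → 3.12

3.12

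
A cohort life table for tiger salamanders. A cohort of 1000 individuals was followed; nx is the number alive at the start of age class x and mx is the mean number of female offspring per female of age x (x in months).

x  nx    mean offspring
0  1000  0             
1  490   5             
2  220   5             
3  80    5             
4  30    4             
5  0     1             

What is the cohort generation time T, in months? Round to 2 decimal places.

lx = nx/n0 = nx/1000: 1, 0.49, 0.22, 0.08, 0.03, 0
lx·mx: 0, 2.45, 1.1, 0.4, 0.12, 0 → R0 = 4.07
x·lx·mx: 0, 2.45, 2.2, 1.2, 0.48, 0 → Σ = 6.33
T = 6.33 / 4.07 = 1.555283… → 1.56

1.56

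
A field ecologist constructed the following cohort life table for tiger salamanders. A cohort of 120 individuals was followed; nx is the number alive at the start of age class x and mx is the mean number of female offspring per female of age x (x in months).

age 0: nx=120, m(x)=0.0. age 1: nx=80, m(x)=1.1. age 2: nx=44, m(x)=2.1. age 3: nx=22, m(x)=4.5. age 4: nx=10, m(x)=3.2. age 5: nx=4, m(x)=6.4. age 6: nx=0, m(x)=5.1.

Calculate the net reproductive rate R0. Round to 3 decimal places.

2.808

lx = nx/n0 = nx/120: 1, 0.66667…, 0.36667…, 0.18333…, 0.08333…, 0.03333…, 0
lx·mx by age: 0, 0.733333…, 0.77…, 0.825…, 0.266667…, 0.213333…, 0
R0 = Σ lx·mx = 2.808333… → 2.808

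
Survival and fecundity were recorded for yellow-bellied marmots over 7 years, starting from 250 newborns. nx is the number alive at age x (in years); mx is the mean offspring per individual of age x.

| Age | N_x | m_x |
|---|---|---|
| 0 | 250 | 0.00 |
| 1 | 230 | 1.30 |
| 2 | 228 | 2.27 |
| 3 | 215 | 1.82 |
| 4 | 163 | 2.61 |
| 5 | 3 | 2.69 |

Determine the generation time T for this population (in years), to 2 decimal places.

lx = nx/n0 = nx/250: 1, 0.92, 0.912, 0.86, 0.652, 0.012
lx·mx: 0, 1.196, 2.07024, 1.5652, 1.70172, 0.03228 → R0 = 6.56544
x·lx·mx: 0, 1.196, 4.14048, 4.6956, 6.80688, 0.1614 → Σ = 17.00036
T = 17.00036 / 6.56544 = 2.589371… → 2.59

2.59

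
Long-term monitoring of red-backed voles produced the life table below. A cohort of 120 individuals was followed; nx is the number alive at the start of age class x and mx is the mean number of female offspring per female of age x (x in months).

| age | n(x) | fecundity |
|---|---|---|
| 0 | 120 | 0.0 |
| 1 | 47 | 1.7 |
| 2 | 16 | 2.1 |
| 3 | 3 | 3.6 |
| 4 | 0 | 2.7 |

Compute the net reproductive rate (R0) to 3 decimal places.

1.036

lx = nx/n0 = nx/120: 1, 0.39167…, 0.13333…, 0.025, 0
lx·mx by age: 0, 0.665833…, 0.28…, 0.09, 0
R0 = Σ lx·mx = 1.035833… → 1.036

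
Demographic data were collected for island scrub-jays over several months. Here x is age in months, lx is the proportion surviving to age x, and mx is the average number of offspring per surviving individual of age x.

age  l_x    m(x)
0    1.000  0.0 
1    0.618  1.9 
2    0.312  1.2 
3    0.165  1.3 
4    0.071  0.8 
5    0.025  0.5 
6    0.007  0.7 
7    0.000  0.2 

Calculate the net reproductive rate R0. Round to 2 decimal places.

lx·mx by age: 0, 1.1742, 0.3744, 0.2145, 0.0568, 0.0125, 0.0049, 0
R0 = Σ lx·mx = 1.8373 → 1.84

1.84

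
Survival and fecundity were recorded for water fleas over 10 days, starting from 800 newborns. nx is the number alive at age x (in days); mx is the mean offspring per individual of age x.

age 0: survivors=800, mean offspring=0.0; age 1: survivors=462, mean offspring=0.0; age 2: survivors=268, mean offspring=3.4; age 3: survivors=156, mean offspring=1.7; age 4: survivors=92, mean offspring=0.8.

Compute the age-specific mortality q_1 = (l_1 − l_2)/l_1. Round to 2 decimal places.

0.42

lx = nx/n0 = nx/800: 1, 0.5775, 0.335, 0.195, 0.115
q_1 = (l_1 − l_2) / l_1 = (0.5775 − 0.335) / 0.5775
     = 0.2425 / 0.5775 = 0.419913… → 0.42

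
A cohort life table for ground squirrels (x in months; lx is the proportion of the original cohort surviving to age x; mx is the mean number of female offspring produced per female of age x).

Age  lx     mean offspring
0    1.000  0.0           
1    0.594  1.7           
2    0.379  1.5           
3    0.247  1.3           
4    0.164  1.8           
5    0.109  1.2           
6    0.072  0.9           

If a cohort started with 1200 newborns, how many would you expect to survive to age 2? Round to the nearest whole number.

Expected survivors = N0 · l_2 = 1200 × 0.379 = 454.8 → 455

455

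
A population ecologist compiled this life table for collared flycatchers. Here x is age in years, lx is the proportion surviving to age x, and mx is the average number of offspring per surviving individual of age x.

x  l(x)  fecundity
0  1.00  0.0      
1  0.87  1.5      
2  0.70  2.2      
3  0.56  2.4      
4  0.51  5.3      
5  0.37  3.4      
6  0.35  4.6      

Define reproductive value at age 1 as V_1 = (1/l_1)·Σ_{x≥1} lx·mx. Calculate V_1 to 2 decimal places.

lx·mx for x ≥ 1: 1.305, 1.54, 1.344, 2.703, 1.258, 1.61 → sum = 9.76
V_1 = 9.76 / l_1 = 9.76 / 0.87 = 11.218391… → 11.22

11.22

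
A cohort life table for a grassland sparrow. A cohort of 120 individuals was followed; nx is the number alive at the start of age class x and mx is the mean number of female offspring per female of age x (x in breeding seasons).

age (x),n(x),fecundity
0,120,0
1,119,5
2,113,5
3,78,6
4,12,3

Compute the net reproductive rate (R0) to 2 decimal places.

13.87

lx = nx/n0 = nx/120: 1, 0.99167…, 0.94167…, 0.65, 0.1
lx·mx by age: 0, 4.958333…, 4.708333…, 3.9, 0.3
R0 = Σ lx·mx = 13.866667… → 13.87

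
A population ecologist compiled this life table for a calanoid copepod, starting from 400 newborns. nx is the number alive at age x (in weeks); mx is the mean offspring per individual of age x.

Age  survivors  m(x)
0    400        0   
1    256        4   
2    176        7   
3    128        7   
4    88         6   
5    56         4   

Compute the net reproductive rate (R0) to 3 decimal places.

lx = nx/n0 = nx/400: 1, 0.64, 0.44, 0.32, 0.22, 0.14
lx·mx by age: 0, 2.56, 3.08, 2.24, 1.32, 0.56
R0 = Σ lx·mx = 9.76 → 9.760

9.760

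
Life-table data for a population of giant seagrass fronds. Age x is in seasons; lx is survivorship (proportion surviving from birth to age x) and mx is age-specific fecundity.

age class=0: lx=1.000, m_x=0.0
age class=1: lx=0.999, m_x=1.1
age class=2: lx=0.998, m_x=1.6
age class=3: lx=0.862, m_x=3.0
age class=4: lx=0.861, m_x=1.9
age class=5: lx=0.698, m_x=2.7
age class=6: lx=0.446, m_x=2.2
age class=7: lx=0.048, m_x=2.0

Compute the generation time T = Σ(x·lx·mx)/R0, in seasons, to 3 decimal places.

3.500

lx·mx: 0, 1.0989, 1.5968, 2.586, 1.6359, 1.8846, 0.9812, 0.096 → R0 = 9.8794
x·lx·mx: 0, 1.0989, 3.1936, 7.758, 6.5436, 9.423, 5.8872, 0.672 → Σ = 34.5763
T = 34.5763 / 9.8794 = 3.499838… → 3.500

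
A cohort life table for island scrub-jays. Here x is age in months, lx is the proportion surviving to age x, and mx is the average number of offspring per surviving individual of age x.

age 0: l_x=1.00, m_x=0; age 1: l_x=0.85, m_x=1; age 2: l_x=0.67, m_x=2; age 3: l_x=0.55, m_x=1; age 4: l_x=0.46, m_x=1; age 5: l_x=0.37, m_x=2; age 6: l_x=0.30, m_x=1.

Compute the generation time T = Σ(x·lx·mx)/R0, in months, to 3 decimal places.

2.953

lx·mx: 0, 0.85, 1.34, 0.55, 0.46, 0.74, 0.3 → R0 = 4.24
x·lx·mx: 0, 0.85, 2.68, 1.65, 1.84, 3.7, 1.8 → Σ = 12.52
T = 12.52 / 4.24 = 2.95283… → 2.953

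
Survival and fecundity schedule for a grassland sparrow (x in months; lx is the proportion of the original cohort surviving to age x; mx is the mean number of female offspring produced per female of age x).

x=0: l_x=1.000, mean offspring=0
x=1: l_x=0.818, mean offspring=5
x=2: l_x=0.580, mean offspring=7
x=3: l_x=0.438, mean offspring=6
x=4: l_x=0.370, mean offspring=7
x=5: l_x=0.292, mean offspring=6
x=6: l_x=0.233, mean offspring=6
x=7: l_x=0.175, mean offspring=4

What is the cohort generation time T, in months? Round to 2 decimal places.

lx·mx: 0, 4.09, 4.06, 2.628, 2.59, 1.752, 1.398, 0.7 → R0 = 17.218
x·lx·mx: 0, 4.09, 8.12, 7.884, 10.36, 8.76, 8.388, 4.9 → Σ = 52.502
T = 52.502 / 17.218 = 3.049251… → 3.05

3.05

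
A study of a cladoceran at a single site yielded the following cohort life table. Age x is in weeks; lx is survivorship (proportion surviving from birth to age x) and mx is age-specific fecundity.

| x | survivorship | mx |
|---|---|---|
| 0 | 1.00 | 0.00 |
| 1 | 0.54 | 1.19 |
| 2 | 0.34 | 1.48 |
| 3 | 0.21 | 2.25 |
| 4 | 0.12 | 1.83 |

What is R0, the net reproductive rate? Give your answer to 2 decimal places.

lx·mx by age: 0, 0.6426, 0.5032, 0.4725, 0.2196
R0 = Σ lx·mx = 1.8379 → 1.84

1.84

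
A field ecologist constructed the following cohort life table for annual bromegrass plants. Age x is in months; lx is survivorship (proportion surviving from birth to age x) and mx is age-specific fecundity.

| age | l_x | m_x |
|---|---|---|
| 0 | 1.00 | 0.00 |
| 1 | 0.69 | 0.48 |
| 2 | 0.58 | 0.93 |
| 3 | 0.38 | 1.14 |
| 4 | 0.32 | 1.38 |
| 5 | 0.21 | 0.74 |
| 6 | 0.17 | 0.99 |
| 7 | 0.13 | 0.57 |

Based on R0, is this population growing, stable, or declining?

R0 = Σ lx·mx = 0 + 0.3312 + 0.5394 + 0.4332 + 0.4416 + 0.1554 + 0.1683 + 0.0741 = 2.1432
R0 > 1, so the population is growing.

growing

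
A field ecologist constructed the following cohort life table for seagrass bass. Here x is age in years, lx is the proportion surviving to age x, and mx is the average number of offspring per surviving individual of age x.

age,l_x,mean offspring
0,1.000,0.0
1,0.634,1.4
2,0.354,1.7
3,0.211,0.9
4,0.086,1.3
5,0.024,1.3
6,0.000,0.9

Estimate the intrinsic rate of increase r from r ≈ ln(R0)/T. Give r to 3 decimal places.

R0 = Σ lx·mx = 0 + 0.8876 + 0.6018 + 0.1899 + 0.1118 + 0.0312 + 0 = 1.8223
Σ x·lx·mx = 3.2641; T = 3.2641/1.8223 = 1.7912…
r ≈ ln(R0)/T = ln(1.8223)/1.7912… = 0.33503… → 0.335

0.335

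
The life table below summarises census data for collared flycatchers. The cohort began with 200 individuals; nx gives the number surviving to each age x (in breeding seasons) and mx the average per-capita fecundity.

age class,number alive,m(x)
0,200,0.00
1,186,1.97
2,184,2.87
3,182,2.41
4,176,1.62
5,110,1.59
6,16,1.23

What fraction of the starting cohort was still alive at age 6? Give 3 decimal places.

0.080

l_6 = n_6/n_0 = 16/200 = 0.08 → 0.080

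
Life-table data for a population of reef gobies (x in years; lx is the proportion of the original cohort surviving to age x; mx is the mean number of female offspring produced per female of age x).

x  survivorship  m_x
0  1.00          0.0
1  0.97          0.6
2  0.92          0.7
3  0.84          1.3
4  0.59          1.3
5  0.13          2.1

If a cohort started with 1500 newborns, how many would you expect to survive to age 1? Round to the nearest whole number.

1455

Expected survivors = N0 · l_1 = 1500 × 0.97 = 1455 → 1455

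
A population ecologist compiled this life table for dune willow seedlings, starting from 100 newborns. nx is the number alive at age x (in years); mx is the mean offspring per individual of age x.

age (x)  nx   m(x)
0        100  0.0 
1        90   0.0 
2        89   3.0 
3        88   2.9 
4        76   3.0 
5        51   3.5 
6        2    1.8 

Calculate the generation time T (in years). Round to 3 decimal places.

3.353

lx = nx/n0 = nx/100: 1, 0.9, 0.89, 0.88, 0.76, 0.51, 0.02
lx·mx: 0, 0, 2.67, 2.552, 2.28, 1.785, 0.036 → R0 = 9.323
x·lx·mx: 0, 0, 5.34, 7.656, 9.12, 8.925, 0.216 → Σ = 31.257
T = 31.257 / 9.323 = 3.352676… → 3.353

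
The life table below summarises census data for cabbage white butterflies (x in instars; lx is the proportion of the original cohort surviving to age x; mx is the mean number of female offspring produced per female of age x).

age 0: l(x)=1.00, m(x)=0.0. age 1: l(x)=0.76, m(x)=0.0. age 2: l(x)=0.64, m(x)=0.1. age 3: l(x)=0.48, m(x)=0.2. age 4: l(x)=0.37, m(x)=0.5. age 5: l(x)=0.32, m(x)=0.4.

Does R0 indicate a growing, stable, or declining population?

declining

R0 = Σ lx·mx = 0 + 0 + 0.064 + 0.096 + 0.185 + 0.128 = 0.473
R0 < 1, so the population is declining.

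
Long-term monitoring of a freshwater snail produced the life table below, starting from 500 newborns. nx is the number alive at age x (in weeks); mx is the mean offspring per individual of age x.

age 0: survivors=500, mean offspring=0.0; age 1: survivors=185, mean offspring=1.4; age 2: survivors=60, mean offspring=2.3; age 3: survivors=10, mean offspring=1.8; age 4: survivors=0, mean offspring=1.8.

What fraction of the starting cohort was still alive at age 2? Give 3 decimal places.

l_2 = n_2/n_0 = 60/500 = 0.12 → 0.120

0.120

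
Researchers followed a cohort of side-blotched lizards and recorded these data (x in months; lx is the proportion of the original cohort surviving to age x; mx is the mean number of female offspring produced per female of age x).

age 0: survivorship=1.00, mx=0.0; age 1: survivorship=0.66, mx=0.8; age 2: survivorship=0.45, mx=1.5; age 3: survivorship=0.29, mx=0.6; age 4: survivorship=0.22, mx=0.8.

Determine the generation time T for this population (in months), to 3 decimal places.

1.999

lx·mx: 0, 0.528, 0.675, 0.174, 0.176 → R0 = 1.553
x·lx·mx: 0, 0.528, 1.35, 0.522, 0.704 → Σ = 3.104
T = 3.104 / 1.553 = 1.998712… → 1.999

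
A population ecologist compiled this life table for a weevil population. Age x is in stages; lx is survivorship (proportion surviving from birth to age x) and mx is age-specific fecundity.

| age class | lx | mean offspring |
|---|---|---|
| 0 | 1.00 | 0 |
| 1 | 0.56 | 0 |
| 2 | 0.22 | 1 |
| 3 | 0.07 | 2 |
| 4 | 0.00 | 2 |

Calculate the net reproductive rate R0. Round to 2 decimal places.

lx·mx by age: 0, 0, 0.22, 0.14, 0
R0 = Σ lx·mx = 0.36 → 0.36

0.36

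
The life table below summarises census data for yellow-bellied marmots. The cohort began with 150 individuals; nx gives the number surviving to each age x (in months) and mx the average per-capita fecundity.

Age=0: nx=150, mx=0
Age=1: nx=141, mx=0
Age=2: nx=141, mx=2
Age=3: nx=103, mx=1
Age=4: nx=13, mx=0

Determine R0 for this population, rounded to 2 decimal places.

2.57

lx = nx/n0 = nx/150: 1, 0.94, 0.94, 0.68667…, 0.08667…
lx·mx by age: 0, 0, 1.88, 0.686667…, 0
R0 = Σ lx·mx = 2.566667… → 2.57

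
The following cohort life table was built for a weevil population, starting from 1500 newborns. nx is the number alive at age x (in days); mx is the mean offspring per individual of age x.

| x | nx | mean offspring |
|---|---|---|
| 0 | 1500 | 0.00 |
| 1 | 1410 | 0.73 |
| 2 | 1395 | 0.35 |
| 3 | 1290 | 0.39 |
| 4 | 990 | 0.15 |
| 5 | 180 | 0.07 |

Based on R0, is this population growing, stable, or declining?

lx = nx/n0 = nx/1500: 1, 0.94, 0.93, 0.86, 0.66, 0.12
R0 = Σ lx·mx = 0 + 0.6862 + 0.3255 + 0.3354 + 0.099 + 0.0084 = 1.4545
R0 > 1, so the population is growing.

growing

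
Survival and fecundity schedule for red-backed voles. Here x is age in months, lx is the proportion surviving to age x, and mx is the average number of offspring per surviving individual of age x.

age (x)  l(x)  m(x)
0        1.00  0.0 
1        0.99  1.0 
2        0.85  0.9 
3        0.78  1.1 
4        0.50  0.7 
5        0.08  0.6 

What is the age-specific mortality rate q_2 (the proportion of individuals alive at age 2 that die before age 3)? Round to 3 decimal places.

q_2 = (l_2 − l_3) / l_2 = (0.85 − 0.78) / 0.85
     = 0.07 / 0.85 = 0.082353… → 0.082

0.082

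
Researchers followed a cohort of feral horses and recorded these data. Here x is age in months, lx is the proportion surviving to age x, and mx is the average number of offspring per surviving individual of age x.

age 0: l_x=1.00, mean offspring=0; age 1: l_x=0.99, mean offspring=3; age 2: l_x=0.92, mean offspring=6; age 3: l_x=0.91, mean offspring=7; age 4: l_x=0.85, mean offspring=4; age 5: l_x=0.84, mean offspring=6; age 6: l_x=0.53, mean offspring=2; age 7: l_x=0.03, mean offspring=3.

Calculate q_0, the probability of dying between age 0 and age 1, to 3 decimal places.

0.010

q_0 = (l_0 − l_1) / l_0 = (1 − 0.99) / 1
     = 0.01 / 1 = 0.01 → 0.010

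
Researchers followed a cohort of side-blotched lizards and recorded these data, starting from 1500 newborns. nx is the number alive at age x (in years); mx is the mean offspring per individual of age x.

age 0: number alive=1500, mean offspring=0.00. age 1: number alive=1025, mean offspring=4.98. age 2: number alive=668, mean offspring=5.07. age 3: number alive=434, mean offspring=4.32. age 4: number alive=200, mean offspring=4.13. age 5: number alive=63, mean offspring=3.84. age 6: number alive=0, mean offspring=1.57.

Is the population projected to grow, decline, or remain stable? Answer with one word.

growing

lx = nx/n0 = nx/1500: 1, 0.68333…, 0.44533…, 0.28933…, 0.13333…, 0.042, 0
R0 = Σ lx·mx = 0 + 3.403… + 2.25784… + 1.24992… + 0.550667… + 0.16128 + 0 = 7.622707…
R0 > 1, so the population is growing.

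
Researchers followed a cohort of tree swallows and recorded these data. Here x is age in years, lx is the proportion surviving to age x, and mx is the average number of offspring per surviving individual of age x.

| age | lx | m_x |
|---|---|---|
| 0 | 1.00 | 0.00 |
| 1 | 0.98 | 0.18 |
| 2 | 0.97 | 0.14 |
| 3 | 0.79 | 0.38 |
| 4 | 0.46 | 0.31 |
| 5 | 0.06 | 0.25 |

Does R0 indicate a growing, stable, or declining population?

R0 = Σ lx·mx = 0 + 0.1764 + 0.1358 + 0.3002 + 0.1426 + 0.015 = 0.77
R0 < 1, so the population is declining.

declining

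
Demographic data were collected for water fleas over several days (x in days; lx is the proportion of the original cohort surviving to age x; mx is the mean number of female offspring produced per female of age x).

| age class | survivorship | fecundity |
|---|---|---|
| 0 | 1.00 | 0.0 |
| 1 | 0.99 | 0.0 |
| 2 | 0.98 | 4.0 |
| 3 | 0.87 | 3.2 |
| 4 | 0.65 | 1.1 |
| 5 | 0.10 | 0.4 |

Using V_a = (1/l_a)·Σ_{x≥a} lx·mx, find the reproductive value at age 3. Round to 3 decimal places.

lx·mx for x ≥ 3: 2.784, 0.715, 0.04 → sum = 3.539
V_3 = 3.539 / l_3 = 3.539 / 0.87 = 4.067816… → 4.068

4.068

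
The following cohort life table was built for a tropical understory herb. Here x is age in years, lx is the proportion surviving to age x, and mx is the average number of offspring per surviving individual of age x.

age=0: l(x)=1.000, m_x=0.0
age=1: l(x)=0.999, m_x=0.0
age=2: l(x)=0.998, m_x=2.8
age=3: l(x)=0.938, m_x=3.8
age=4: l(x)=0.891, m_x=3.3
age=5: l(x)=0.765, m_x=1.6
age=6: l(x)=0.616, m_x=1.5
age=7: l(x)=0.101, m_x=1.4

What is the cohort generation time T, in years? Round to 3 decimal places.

lx·mx: 0, 0, 2.7944, 3.5644, 2.9403, 1.224, 0.924, 0.1414 → R0 = 11.5885
x·lx·mx: 0, 0, 5.5888, 10.6932, 11.7612, 6.12, 5.544, 0.9898 → Σ = 40.697
T = 40.697 / 11.5885 = 3.511844… → 3.512

3.512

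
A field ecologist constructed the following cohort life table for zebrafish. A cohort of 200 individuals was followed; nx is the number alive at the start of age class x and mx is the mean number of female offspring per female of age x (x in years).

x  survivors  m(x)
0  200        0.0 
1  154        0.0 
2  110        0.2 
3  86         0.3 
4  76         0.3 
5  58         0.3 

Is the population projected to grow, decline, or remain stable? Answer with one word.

lx = nx/n0 = nx/200: 1, 0.77, 0.55, 0.43, 0.38, 0.29
R0 = Σ lx·mx = 0 + 0 + 0.11 + 0.129 + 0.114 + 0.087 = 0.44
R0 < 1, so the population is declining.

declining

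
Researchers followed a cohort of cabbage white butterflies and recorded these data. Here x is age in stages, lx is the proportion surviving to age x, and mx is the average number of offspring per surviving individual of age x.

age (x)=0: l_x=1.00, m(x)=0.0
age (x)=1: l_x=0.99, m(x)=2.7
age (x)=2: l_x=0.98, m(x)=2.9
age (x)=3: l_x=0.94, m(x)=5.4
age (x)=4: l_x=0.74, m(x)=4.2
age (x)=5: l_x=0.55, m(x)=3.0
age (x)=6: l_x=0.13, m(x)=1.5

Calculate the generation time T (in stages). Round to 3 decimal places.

2.923

lx·mx: 0, 2.673, 2.842, 5.076, 3.108, 1.65, 0.195 → R0 = 15.544
x·lx·mx: 0, 2.673, 5.684, 15.228, 12.432, 8.25, 1.17 → Σ = 45.437
T = 45.437 / 15.544 = 2.923121… → 2.923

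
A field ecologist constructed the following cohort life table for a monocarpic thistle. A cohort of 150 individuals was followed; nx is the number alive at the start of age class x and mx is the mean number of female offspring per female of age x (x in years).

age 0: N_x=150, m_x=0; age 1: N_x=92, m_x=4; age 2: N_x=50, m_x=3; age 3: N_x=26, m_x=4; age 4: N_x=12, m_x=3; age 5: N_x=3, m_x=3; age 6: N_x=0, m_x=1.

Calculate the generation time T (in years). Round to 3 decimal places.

lx = nx/n0 = nx/150: 1, 0.61333…, 0.33333…, 0.17333…, 0.08, 0.02, 0
lx·mx: 0, 2.453333…, 1…, 0.693333…, 0.24, 0.06, 0 → R0 = 4.446667…
x·lx·mx: 0, 2.453333…, 2…, 2.08…, 0.96, 0.3, 0 → Σ = 7.793333…
T = 7.793333… / 4.446667… = 1.752624… → 1.753

1.753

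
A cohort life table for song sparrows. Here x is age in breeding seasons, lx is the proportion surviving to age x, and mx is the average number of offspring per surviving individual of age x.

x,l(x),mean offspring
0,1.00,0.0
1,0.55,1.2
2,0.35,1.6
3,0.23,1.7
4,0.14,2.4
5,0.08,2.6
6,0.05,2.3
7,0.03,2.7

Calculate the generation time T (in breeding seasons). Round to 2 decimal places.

2.80

lx·mx: 0, 0.66, 0.56, 0.391, 0.336, 0.208, 0.115, 0.081 → R0 = 2.351
x·lx·mx: 0, 0.66, 1.12, 1.173, 1.344, 1.04, 0.69, 0.567 → Σ = 6.594
T = 6.594 / 2.351 = 2.804764… → 2.80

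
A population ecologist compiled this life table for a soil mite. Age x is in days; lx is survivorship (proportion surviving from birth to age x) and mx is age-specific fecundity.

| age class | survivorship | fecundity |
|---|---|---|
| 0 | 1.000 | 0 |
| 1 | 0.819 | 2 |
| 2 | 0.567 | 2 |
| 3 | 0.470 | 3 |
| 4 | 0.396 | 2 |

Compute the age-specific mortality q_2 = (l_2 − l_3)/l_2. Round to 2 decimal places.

q_2 = (l_2 − l_3) / l_2 = (0.567 − 0.47) / 0.567
     = 0.097 / 0.567 = 0.171076… → 0.17

0.17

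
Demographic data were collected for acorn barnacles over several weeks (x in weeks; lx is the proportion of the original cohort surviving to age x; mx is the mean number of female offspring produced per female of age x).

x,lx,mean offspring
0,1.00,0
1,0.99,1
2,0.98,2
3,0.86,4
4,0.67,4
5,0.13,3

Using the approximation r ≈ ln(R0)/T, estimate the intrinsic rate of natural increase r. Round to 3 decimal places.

0.762

R0 = Σ lx·mx = 0 + 0.99 + 1.96 + 3.44 + 2.68 + 0.39 = 9.46
Σ x·lx·mx = 27.9; T = 27.9/9.46 = 2.94926…
r ≈ ln(R0)/T = ln(9.46)/2.94926… = 0.76191… → 0.762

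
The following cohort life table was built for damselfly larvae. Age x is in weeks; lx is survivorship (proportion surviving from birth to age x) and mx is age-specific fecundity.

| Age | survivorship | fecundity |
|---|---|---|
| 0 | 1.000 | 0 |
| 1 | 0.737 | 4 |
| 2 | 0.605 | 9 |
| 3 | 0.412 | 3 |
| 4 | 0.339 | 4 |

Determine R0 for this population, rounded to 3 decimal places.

lx·mx by age: 0, 2.948, 5.445, 1.236, 1.356
R0 = Σ lx·mx = 10.985 → 10.985

10.985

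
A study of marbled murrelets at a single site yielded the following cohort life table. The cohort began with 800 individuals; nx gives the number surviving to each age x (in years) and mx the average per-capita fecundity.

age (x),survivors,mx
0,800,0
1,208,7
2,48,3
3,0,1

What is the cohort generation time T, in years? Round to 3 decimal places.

1.090

lx = nx/n0 = nx/800: 1, 0.26, 0.06, 0
lx·mx: 0, 1.82, 0.18, 0 → R0 = 2
x·lx·mx: 0, 1.82, 0.36, 0 → Σ = 2.18
T = 2.18 / 2 = 1.09 → 1.090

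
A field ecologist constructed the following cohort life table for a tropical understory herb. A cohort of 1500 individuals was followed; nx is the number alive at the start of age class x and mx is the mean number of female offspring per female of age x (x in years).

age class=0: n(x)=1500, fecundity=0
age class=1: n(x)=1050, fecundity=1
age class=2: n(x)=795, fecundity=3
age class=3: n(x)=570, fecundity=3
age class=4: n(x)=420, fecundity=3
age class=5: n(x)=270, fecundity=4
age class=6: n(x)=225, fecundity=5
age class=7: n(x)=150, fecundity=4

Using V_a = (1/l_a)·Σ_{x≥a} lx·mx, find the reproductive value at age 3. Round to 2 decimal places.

lx = nx/n0 = nx/1500: 1, 0.7, 0.53, 0.38, 0.28, 0.18, 0.15, 0.1
lx·mx for x ≥ 3: 1.14, 0.84, 0.72, 0.75, 0.4 → sum = 3.85
V_3 = 3.85 / l_3 = 3.85 / 0.38 = 10.131579… → 10.13

10.13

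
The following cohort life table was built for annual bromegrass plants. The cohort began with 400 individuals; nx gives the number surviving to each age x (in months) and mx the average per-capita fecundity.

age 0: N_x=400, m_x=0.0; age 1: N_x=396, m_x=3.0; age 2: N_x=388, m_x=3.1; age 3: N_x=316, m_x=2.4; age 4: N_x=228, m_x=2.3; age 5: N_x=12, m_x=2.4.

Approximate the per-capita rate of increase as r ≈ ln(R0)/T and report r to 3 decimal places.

lx = nx/n0 = nx/400: 1, 0.99, 0.97, 0.79, 0.57, 0.03
R0 = Σ lx·mx = 0 + 2.97 + 3.007 + 1.896 + 1.311 + 0.072 = 9.256
Σ x·lx·mx = 20.276; T = 20.276/9.256 = 2.19058…
r ≈ ln(R0)/T = ln(9.256)/2.19058… = 1.01584… → 1.016

1.016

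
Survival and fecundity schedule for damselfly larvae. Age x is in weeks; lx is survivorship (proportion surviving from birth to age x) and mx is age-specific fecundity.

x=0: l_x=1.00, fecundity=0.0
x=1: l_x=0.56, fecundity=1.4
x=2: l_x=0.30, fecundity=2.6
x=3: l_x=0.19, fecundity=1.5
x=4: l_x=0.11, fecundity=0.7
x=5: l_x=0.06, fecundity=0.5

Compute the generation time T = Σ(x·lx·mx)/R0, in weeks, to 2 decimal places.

1.87

lx·mx: 0, 0.784, 0.78, 0.285, 0.077, 0.03 → R0 = 1.956
x·lx·mx: 0, 0.784, 1.56, 0.855, 0.308, 0.15 → Σ = 3.657
T = 3.657 / 1.956 = 1.869632… → 1.87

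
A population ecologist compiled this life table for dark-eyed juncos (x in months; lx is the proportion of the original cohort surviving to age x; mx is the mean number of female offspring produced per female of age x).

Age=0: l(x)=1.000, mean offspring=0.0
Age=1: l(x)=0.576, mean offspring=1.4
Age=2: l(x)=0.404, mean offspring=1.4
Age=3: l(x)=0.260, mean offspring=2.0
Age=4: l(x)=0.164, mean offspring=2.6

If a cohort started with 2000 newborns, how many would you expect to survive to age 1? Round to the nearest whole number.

1152

Expected survivors = N0 · l_1 = 2000 × 0.576 = 1152 → 1152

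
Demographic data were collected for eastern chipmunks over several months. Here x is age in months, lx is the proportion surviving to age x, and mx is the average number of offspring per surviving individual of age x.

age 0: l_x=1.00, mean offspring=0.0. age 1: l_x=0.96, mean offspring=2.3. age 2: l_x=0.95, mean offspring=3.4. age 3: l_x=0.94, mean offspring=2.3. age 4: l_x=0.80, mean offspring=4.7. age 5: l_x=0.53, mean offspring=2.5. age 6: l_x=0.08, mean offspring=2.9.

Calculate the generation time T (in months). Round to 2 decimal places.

lx·mx: 0, 2.208, 3.23, 2.162, 3.76, 1.325, 0.232 → R0 = 12.917
x·lx·mx: 0, 2.208, 6.46, 6.486, 15.04, 6.625, 1.392 → Σ = 38.211
T = 38.211 / 12.917 = 2.958195… → 2.96

2.96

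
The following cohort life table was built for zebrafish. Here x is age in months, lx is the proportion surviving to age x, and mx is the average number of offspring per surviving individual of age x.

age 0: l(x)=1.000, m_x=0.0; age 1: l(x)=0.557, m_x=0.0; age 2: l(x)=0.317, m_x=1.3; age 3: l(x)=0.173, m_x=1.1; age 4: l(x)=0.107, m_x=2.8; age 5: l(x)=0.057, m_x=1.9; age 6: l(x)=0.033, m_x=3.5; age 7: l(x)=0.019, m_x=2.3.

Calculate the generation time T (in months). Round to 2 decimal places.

3.53

lx·mx: 0, 0, 0.4121, 0.1903, 0.2996, 0.1083, 0.1155, 0.0437 → R0 = 1.1695
x·lx·mx: 0, 0, 0.8242, 0.5709, 1.1984, 0.5415, 0.693, 0.3059 → Σ = 4.1339
T = 4.1339 / 1.1695 = 3.534758… → 3.53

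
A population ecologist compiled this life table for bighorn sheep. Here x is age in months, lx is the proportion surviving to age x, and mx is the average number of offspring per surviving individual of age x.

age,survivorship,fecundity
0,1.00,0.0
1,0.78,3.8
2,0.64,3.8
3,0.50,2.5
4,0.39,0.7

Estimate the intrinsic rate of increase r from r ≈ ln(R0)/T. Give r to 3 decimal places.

1.056

R0 = Σ lx·mx = 0 + 2.964 + 2.432 + 1.25 + 0.273 = 6.919
Σ x·lx·mx = 12.67; T = 12.67/6.919 = 1.83119…
r ≈ ln(R0)/T = ln(6.919)/1.83119… = 1.05629… → 1.056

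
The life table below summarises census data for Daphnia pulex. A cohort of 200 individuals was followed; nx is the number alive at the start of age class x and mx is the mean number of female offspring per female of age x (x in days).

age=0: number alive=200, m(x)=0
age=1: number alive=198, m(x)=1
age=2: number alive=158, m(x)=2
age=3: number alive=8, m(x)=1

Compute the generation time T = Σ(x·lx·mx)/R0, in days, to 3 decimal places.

1.636

lx = nx/n0 = nx/200: 1, 0.99, 0.79, 0.04
lx·mx: 0, 0.99, 1.58, 0.04 → R0 = 2.61
x·lx·mx: 0, 0.99, 3.16, 0.12 → Σ = 4.27
T = 4.27 / 2.61 = 1.636015… → 1.636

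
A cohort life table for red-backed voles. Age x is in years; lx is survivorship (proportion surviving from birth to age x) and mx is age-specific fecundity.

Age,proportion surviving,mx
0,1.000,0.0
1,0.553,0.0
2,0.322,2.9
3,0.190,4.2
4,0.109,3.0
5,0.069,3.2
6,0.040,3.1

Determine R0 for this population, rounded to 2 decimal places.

2.40

lx·mx by age: 0, 0, 0.9338, 0.798, 0.327, 0.2208, 0.124
R0 = Σ lx·mx = 2.4036 → 2.40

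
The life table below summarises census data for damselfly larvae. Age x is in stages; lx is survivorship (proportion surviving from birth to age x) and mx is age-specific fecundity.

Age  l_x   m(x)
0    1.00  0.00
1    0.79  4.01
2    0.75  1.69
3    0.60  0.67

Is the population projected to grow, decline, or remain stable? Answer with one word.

growing

R0 = Σ lx·mx = 0 + 3.1679 + 1.2675 + 0.402 = 4.8374
R0 > 1, so the population is growing.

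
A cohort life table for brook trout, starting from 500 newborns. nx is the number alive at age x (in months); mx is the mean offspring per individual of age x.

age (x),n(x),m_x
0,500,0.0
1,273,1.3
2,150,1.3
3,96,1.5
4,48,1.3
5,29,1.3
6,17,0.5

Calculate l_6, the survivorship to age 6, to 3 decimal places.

0.034

l_6 = n_6/n_0 = 17/500 = 0.034 → 0.034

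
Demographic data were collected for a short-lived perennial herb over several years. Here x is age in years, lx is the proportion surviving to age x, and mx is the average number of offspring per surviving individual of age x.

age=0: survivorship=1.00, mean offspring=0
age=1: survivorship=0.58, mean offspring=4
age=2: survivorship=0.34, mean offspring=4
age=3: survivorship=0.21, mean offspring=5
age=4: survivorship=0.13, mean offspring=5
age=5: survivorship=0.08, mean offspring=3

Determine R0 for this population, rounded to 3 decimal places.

5.620

lx·mx by age: 0, 2.32, 1.36, 1.05, 0.65, 0.24
R0 = Σ lx·mx = 5.62 → 5.620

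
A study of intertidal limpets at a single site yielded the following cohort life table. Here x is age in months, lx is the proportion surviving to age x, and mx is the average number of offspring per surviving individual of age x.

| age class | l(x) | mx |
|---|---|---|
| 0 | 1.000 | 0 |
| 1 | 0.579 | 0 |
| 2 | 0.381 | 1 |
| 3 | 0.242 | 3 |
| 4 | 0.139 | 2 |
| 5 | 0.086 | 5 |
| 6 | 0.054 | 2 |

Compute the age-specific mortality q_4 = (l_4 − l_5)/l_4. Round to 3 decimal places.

0.381

q_4 = (l_4 − l_5) / l_4 = (0.139 − 0.086) / 0.139
     = 0.053 / 0.139 = 0.381295… → 0.381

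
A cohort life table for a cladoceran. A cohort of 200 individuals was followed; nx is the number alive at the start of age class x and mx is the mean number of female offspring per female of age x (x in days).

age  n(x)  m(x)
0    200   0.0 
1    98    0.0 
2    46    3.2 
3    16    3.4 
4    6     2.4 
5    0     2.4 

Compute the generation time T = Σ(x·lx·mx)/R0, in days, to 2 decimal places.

lx = nx/n0 = nx/200: 1, 0.49, 0.23, 0.08, 0.03, 0
lx·mx: 0, 0, 0.736, 0.272, 0.072, 0 → R0 = 1.08
x·lx·mx: 0, 0, 1.472, 0.816, 0.288, 0 → Σ = 2.576
T = 2.576 / 1.08 = 2.385185… → 2.39

2.39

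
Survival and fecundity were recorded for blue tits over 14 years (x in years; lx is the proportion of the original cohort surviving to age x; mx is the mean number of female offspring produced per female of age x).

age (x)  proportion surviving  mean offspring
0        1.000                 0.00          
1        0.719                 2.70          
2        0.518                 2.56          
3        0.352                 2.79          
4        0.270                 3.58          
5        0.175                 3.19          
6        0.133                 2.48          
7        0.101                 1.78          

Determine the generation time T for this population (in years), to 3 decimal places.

2.775

lx·mx: 0, 1.9413, 1.32608, 0.98208, 0.9666, 0.55825, 0.32984, 0.17978 → R0 = 6.28393
x·lx·mx: 0, 1.9413, 2.65216, 2.94624, 3.8664, 2.79125, 1.97904, 1.25846 → Σ = 17.43485
T = 17.43485 / 6.28393 = 2.774514… → 2.775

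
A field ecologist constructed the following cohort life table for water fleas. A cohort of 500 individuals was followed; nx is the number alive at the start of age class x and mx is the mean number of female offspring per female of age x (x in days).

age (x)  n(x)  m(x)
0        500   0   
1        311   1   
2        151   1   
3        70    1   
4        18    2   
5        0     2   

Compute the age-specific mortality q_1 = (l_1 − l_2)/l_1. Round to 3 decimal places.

lx = nx/n0 = nx/500: 1, 0.622, 0.302, 0.14, 0.036, 0
q_1 = (l_1 − l_2) / l_1 = (0.622 − 0.302) / 0.622
     = 0.32 / 0.622 = 0.514469… → 0.514

0.514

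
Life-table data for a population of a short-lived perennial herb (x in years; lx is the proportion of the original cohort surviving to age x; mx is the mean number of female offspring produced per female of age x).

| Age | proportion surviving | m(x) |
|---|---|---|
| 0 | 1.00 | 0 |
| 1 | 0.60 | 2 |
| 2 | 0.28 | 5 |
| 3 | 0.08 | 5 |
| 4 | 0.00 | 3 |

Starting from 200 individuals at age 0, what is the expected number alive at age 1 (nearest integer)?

Expected survivors = N0 · l_1 = 200 × 0.60 = 120 → 120

120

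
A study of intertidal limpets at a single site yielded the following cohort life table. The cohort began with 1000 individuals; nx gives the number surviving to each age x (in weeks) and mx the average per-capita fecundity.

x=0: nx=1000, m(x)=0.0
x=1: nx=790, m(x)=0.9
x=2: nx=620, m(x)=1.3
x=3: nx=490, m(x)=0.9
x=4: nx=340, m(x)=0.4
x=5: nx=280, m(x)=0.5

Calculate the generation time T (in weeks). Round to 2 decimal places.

lx = nx/n0 = nx/1000: 1, 0.79, 0.62, 0.49, 0.34, 0.28
lx·mx: 0, 0.711, 0.806, 0.441, 0.136, 0.14 → R0 = 2.234
x·lx·mx: 0, 0.711, 1.612, 1.323, 0.544, 0.7 → Σ = 4.89
T = 4.89 / 2.234 = 2.188899… → 2.19

2.19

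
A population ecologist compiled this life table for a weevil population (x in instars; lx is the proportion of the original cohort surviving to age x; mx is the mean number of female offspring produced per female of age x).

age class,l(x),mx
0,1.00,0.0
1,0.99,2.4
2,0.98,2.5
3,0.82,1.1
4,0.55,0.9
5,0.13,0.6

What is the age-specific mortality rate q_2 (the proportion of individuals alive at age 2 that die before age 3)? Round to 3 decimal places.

0.163

q_2 = (l_2 − l_3) / l_2 = (0.98 − 0.82) / 0.98
     = 0.16 / 0.98 = 0.163265… → 0.163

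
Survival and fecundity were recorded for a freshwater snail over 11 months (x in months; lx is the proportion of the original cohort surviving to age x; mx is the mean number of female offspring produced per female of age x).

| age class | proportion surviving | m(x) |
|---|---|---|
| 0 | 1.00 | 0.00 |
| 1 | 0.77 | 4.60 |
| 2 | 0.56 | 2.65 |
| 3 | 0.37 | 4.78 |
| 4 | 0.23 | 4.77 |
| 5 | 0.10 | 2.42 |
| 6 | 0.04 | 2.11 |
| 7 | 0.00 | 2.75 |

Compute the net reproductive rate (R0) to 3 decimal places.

8.218

lx·mx by age: 0, 3.542, 1.484, 1.7686, 1.0971, 0.242, 0.0844, 0
R0 = Σ lx·mx = 8.2181 → 8.218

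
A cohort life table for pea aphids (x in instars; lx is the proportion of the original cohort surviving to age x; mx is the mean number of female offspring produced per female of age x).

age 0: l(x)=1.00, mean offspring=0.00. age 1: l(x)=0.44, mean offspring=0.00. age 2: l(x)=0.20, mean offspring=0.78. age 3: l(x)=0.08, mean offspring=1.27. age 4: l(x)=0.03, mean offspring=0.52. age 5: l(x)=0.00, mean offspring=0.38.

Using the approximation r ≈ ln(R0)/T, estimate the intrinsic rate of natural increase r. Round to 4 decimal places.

R0 = Σ lx·mx = 0 + 0 + 0.156 + 0.1016 + 0.0156 + 0 = 0.2732
Σ x·lx·mx = 0.6792; T = 0.6792/0.2732 = 2.48609…
r ≈ ln(R0)/T = ln(0.2732)/2.48609… = -0.521924… → -0.5219

-0.5219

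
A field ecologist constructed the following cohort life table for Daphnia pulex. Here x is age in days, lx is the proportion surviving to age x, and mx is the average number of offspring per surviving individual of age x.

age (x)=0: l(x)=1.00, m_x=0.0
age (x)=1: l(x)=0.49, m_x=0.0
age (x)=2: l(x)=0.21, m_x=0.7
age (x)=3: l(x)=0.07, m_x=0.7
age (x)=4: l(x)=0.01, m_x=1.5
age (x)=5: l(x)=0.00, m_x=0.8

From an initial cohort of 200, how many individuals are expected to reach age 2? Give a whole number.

42

Expected survivors = N0 · l_2 = 200 × 0.21 = 42 → 42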